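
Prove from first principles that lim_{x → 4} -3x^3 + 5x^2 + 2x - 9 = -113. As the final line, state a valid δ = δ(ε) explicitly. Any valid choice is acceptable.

δ = min(2, ε/176)

Let ε > 0 be given. We want δ > 0 such that 0 < |x − 4| < δ implies |(-3x^3 + 5x^2 + 2x - 9) + 113| < ε.
(-3x^3 + 5x^2 + 2x - 9) + 113 = -3x^3 + 5x^2 + 2x + 104 = (x − 4)(-3x^2 - 7x - 26).
So |(-3x^3 + 5x^2 + 2x - 9) + 113| = |x − 4|·|-3x^2 - 7x - 26|.
Require δ ≤ 2. Then |x − 4| < 2 gives |x| < 6, and by the triangle inequality |-3x^2 - 7x - 26| ≤ 3·6^2 + 7·6 + 26 = 176.
Hence |(-3x^3 + 5x^2 + 2x - 9) + 113| ≤ 176|x − 4| < ε provided |x − 4| < ε/176.
Take δ = min(2, ε/176). Then 0 < |x − 4| < δ gives both |x − 4| < 2 and |x − 4| < ε/176, so |(-3x^3 + 5x^2 + 2x - 9) + 113| < ε.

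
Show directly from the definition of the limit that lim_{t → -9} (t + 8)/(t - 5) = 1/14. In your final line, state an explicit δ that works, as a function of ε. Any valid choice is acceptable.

Suppose ε > 0. We want δ > 0 with 0 < |t + 9| < δ ⇒ |(t + 8)/(t - 5) − (1/14)| < ε.
Combining over a common denominator, (t + 8)/(t - 5) − (1/14) = [(t + 8)·(-14) − (-1)·(t - 5)] / [(-14)·(t - 5)] = -13(t + 9) / ((-14)(t - 5)).
So |(t + 8)/(t - 5) − (1/14)| = 13|t + 9| / (14·|t − 5|).
Restrict δ ≤ 7. Then |t + 9| < 7 gives |t − 5| = |(t + 9) + (-14)| ≥ 14 − 7 = 7.
Hence |(t + 8)/(t - 5) − (1/14)| < 13|t + 9|/(14·7) = (13/98)|t + 9|, which is < ε once |t + 9| < (98/13)ε.
Take δ = min(7, (98/13)ε). Then 0 < |t + 9| < δ forces both bounds, so |(t + 8)/(t - 5) − (1/14)| < ε.

δ = min(7, (98/13)ε)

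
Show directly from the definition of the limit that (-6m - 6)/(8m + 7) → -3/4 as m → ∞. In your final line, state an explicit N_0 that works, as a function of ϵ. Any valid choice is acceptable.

N_0 = (3/32)/ϵ

Fix ϵ > 0. For m ≥ 1, |(-6m - 6)/(8m + 7) + 3/4| = |-6|/(8(8m + 7)) = 6/(8(8m + 7)).
Since 8m + 7 ≥ 8m for m ≥ 1, this is ≤ 6/(8·8m) = (3/32)/m.
So |(-6m - 6)/(8m + 7) + 3/4| < ϵ whenever m > (3/32)/ϵ.
Take N_0 = (3/32)/ϵ. If m > N_0 then |(-6m - 6)/(8m + 7) + 3/4| ≤ (3/32)/m < ϵ.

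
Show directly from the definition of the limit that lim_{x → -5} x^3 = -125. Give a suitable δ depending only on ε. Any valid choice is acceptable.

Let ε > 0. We seek δ > 0 with 0 < |x + 5| < δ ⇒ |x^3 + 125| < ε.
Factor: x^3 + 125 = (x + 5)(x^2 - 5x + 25), so |x^3 + 125| = |x + 5|·|x^2 - 5x + 25|.
Impose δ ≤ 1 so that |x| < 6; then |x^2 - 5x + 25| ≤ 91.
Hence |x^3 + 125| ≤ 91|x + 5|, which is < ε once |x + 5| < ε/91.
Take δ = min(1, ε/91). If 0 < |x + 5| < δ then both bounds hold and |x^3 + 125| ≤ 91|x + 5| < 91·(ε/91) = ε.

δ = min(1, ε/91)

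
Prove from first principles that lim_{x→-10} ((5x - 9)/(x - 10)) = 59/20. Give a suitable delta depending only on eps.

delta = min(10, (200/41)eps)

Let eps > 0. We want delta > 0 with 0 < |x + 10| < delta ⇒ |(5x - 9)/(x - 10) − (59/20)| < eps.
Combining over a common denominator, (5x - 9)/(x - 10) − (59/20) = [(5x - 9)·(-20) − (-59)·(x - 10)] / [(-20)·(x - 10)] = -41(x + 10) / ((-20)(x - 10)).
So |(5x - 9)/(x - 10) − (59/20)| = 41|x + 10| / (20·|x − 10|).
Restrict delta ≤ 10. Then |x + 10| < 10 gives |x − 10| = |(x + 10) + (-20)| ≥ 20 − 10 = 10.
Hence |(5x - 9)/(x - 10) − (59/20)| < 41|x + 10|/(20·10) = (41/200)|x + 10|, which is < eps once |x + 10| < (200/41)eps.
Take delta = min(10, (200/41)eps). Then 0 < |x + 10| < delta forces both bounds, so |(5x - 9)/(x - 10) − (59/20)| < eps.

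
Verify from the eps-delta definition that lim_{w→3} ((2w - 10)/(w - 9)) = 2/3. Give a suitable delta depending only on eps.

Fix eps > 0. We want delta > 0 with 0 < |w − 3| < delta ⇒ |(2w - 10)/(w - 9) − (2/3)| < eps.
Combining over a common denominator, (2w - 10)/(w - 9) − (2/3) = [(2w - 10)·(-6) − (-4)·(w - 9)] / [(-6)·(w - 9)] = -8(w − 3) / ((-6)(w - 9)).
So |(2w - 10)/(w - 9) − (2/3)| = 8|w − 3| / (6·|w − 9|).
Require delta ≤ 3, so |w − 9| ≥ |-6| − |w − 3| > 6 − 3 = 3.
Hence |(2w - 10)/(w - 9) − (2/3)| < 8|w − 3|/(6·3) = (4/9)|w − 3|, which is < eps once |w − 3| < (9/4)eps.
Take delta = min(3, (9/4)eps). Then 0 < |w − 3| < delta forces both bounds, so |(2w - 10)/(w - 9) − (2/3)| < eps.

delta = min(3, (9/4)eps)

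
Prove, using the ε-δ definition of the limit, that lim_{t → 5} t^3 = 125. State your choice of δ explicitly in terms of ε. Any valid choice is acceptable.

δ = min(1, ε/91)

Suppose ε > 0. We seek δ > 0 with 0 < |t − 5| < δ ⇒ |t^3 − 125| < ε.
Factor: t^3 − 125 = (t − 5)(t^2 + 5t + 25), so |t^3 − 125| = |t − 5|·|t^2 + 5t + 25|.
Restrict δ ≤ 1. Then |t − 5| < 1 gives |t| < 6, so by the triangle inequality |t^2 + 5t + 25| ≤ 6^2 + 5·6 + 25 = 91.
Hence |t^3 − 125| ≤ 91|t − 5|, which is < ε once |t − 5| < ε/91.
Take δ = min(1, ε/91). If 0 < |t − 5| < δ then both bounds hold and |t^3 − 125| ≤ 91|t − 5| < 91·(ε/91) = ε.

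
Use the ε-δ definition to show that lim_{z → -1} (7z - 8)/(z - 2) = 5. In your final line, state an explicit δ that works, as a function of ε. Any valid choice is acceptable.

Let ε > 0 be given. We want δ > 0 with 0 < |z + 1| < δ ⇒ |(7z - 8)/(z - 2) − 5| < ε.
Combining over a common denominator, (7z - 8)/(z - 2) − 5 = [(7z - 8)·(-3) − (-15)·(z - 2)] / [(-3)·(z - 2)] = -6(z + 1) / ((-3)(z - 2)).
So |(7z - 8)/(z - 2) − 5| = 6|z + 1| / (3·|z − 2|).
Restrict δ ≤ 3/2. Then |z + 1| < 3/2 gives |z − 2| = |(z + 1) + (-3)| ≥ 3 − 3/2 = 3/2.
Hence |(7z - 8)/(z - 2) − 5| < 6|z + 1|/(3·(3/2)) = (4/3)|z + 1|, which is < ε once |z + 1| < (3/4)ε.
Take δ = min(3/2, (3/4)ε). Then 0 < |z + 1| < δ forces both bounds, so |(7z - 8)/(z - 2) − 5| < ε.

δ = min(3/2, (3/4)ε)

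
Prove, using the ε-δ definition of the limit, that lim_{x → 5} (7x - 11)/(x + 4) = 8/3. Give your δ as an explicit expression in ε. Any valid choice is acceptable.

δ = min(9/2, (27/26)ε)

Let ε > 0. We want δ > 0 with 0 < |x − 5| < δ ⇒ |(7x - 11)/(x + 4) − (8/3)| < ε.
Combining over a common denominator, (7x - 11)/(x + 4) − (8/3) = [(7x - 11)·9 − 24·(x + 4)] / [9·(x + 4)] = 39(x − 5) / (9(x + 4)).
So |(7x - 11)/(x + 4) − (8/3)| = 39|x − 5| / (9·|x + 4|).
Restrict δ ≤ 9/2. Then |x − 5| < 9/2 gives |x + 4| = |(x − 5) + 9| ≥ 9 − 9/2 = 9/2.
Hence |(7x - 11)/(x + 4) − (8/3)| < 39|x − 5|/(9·(9/2)) = (26/27)|x − 5|, which is < ε once |x − 5| < (27/26)ε.
Take δ = min(9/2, (27/26)ε). Then 0 < |x − 5| < δ forces both bounds, so |(7x - 11)/(x + 4) − (8/3)| < ε.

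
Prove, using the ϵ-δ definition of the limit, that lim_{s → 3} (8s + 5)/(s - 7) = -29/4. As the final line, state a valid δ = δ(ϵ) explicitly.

Suppose ϵ > 0. We want δ > 0 with 0 < |s − 3| < δ ⇒ |(8s + 5)/(s - 7) + 29/4| < ϵ.
Combining over a common denominator, (8s + 5)/(s - 7) + 29/4 = [(8s + 5)·(-4) − 29·(s - 7)] / [(-4)·(s - 7)] = -61(s − 3) / ((-4)(s - 7)).
So |(8s + 5)/(s - 7) + 29/4| = 61|s − 3| / (4·|s − 7|).
Require δ ≤ 2, so |s − 7| ≥ |-4| − |s − 3| > 4 − 2 = 2.
Hence |(8s + 5)/(s - 7) + 29/4| < 61|s − 3|/(4·2) = (61/8)|s − 3|, which is < ϵ once |s − 3| < (8/61)ϵ.
Take δ = min(2, (8/61)ϵ). Then 0 < |s − 3| < δ forces both bounds, so |(8s + 5)/(s - 7) + 29/4| < ϵ.

δ = min(2, (8/61)ϵ)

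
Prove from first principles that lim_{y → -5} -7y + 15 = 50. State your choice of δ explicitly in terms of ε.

δ = ε/7

Let ε > 0 be given. We need δ > 0 so that 0 < |y + 5| < δ implies |(-7y + 15) − 50| < ε.
Since (-7y + 15) − 50 = -7(y + 5), we have |(-7y + 15) − 50| = 7|y + 5|.
Thus it suffices that |y + 5| < ε/7.
Take δ = ε/7. If 0 < |y + 5| < δ then |(-7y + 15) − 50| = 7|y + 5| < 7·(ε/7) = ε.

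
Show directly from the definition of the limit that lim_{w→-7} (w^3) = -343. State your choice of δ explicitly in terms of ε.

Let ε > 0. We seek δ > 0 with 0 < |w + 7| < δ ⇒ |w^3 + 343| < ε.
Factor: w^3 + 343 = (w + 7)(w^2 - 7w + 49), so |w^3 + 343| = |w + 7|·|w^2 - 7w + 49|.
Restrict δ ≤ 2. Then |w + 7| < 2 gives |w| < 9, so by the triangle inequality |w^2 - 7w + 49| ≤ 9^2 + 7·9 + 49 = 193.
Hence |w^3 + 343| ≤ 193|w + 7|, which is < ε once |w + 7| < ε/193.
Take δ = min(2, ε/193). If 0 < |w + 7| < δ then both bounds hold and |w^3 + 343| ≤ 193|w + 7| < 193·(ε/193) = ε.

δ = min(2, ε/193)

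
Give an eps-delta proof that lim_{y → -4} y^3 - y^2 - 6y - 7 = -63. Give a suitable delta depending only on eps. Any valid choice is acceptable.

Let eps > 0 be given. We want delta > 0 such that 0 < |y + 4| < delta implies |(y^3 - y^2 - 6y - 7) + 63| < eps.
(y^3 - y^2 - 6y - 7) + 63 = y^3 - y^2 - 6y + 56 = (y + 4)(y^2 - 5y + 14).
So |(y^3 - y^2 - 6y - 7) + 63| = |y + 4|·|y^2 - 5y + 14|.
Assume first that |y + 4| < 2, so |y| < 6. Then |y^2 - 5y + 14| ≤ 6^2 + 5·6 + 14 = 80.
Hence |(y^3 - y^2 - 6y - 7) + 63| ≤ 80|y + 4| < eps provided |y + 4| < eps/80.
Take delta = min(2, eps/80). Then 0 < |y + 4| < delta gives both |y + 4| < 2 and |y + 4| < eps/80, so |(y^3 - y^2 - 6y - 7) + 63| < eps.

delta = min(2, eps/80)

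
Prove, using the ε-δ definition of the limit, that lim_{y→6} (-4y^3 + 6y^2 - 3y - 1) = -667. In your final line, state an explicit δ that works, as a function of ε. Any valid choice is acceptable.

δ = min(1, ε/433)

Let ε > 0 be given. We want δ > 0 such that 0 < |y − 6| < δ implies |(-4y^3 + 6y^2 - 3y - 1) + 667| < ε.
(-4y^3 + 6y^2 - 3y - 1) + 667 = -4y^3 + 6y^2 - 3y + 666 = (y − 6)(-4y^2 - 18y - 111).
So |(-4y^3 + 6y^2 - 3y - 1) + 667| = |y − 6|·|-4y^2 - 18y - 111|.
Require δ ≤ 1. Then |y − 6| < 1 gives |y| < 7, and by the triangle inequality |-4y^2 - 18y - 111| ≤ 4·7^2 + 18·7 + 111 = 433.
Hence |(-4y^3 + 6y^2 - 3y - 1) + 667| ≤ 433|y − 6| < ε provided |y − 6| < ε/433.
Take δ = min(1, ε/433). Then 0 < |y − 6| < δ gives both |y − 6| < 1 and |y − 6| < ε/433, so |(-4y^3 + 6y^2 - 3y - 1) + 667| < ε.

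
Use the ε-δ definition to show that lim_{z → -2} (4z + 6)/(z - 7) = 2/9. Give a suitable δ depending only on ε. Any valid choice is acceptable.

δ = min(9/2, (81/68)ε)

Fix ε > 0. We want δ > 0 with 0 < |z + 2| < δ ⇒ |(4z + 6)/(z - 7) − (2/9)| < ε.
Combining over a common denominator, (4z + 6)/(z - 7) − (2/9) = [(4z + 6)·(-9) − (-2)·(z - 7)] / [(-9)·(z - 7)] = -34(z + 2) / ((-9)(z - 7)).
So |(4z + 6)/(z - 7) − (2/9)| = 34|z + 2| / (9·|z − 7|).
Require δ ≤ 9/2, so |z − 7| ≥ |-9| − |z + 2| > 9 − 9/2 = 9/2.
Hence |(4z + 6)/(z - 7) − (2/9)| < 34|z + 2|/(9·(9/2)) = (68/81)|z + 2|, which is < ε once |z + 2| < (81/68)ε.
Take δ = min(9/2, (81/68)ε). Then 0 < |z + 2| < δ forces both bounds, so |(4z + 6)/(z - 7) − (2/9)| < ε.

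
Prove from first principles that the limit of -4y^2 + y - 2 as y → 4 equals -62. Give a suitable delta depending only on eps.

delta = min(1, eps/35)

Fix eps > 0. We want delta > 0 such that 0 < |y − 4| < delta implies |(-4y^2 + y - 2) + 62| < eps.
(-4y^2 + y - 2) + 62 = -4y^2 + y + 60 = (y − 4)(-4y - 15).
So |(-4y^2 + y - 2) + 62| = |y − 4|·|-4y - 15|.
Assume first that |y − 4| < 1, so |y| < 5. Then |-4y - 15| ≤ 4·5 + 15 = 35.
Hence |(-4y^2 + y - 2) + 62| ≤ 35|y − 4| < eps provided |y − 4| < eps/35.
Take delta = min(1, eps/35). Then 0 < |y − 4| < delta gives both |y − 4| < 1 and |y − 4| < eps/35, so |(-4y^2 + y - 2) + 62| < eps.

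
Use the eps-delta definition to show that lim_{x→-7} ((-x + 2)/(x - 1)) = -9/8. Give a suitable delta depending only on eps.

delta = min(4, 32eps)

Suppose eps > 0. We want delta > 0 with 0 < |x + 7| < delta ⇒ |(-x + 2)/(x - 1) + 9/8| < eps.
Combining over a common denominator, (-x + 2)/(x - 1) + 9/8 = [(-x + 2)·(-8) − 9·(x - 1)] / [(-8)·(x - 1)] = -1(x + 7) / ((-8)(x - 1)).
So |(-x + 2)/(x - 1) + 9/8| = |x + 7| / (8·|x − 1|).
Require delta ≤ 4, so |x − 1| ≥ |-8| − |x + 7| > 8 − 4 = 4.
Hence |(-x + 2)/(x - 1) + 9/8| < |x + 7|/(8·4) = (1/32)|x + 7|, which is < eps once |x + 7| < 32eps.
Take delta = min(4, 32eps). Then 0 < |x + 7| < delta forces both bounds, so |(-x + 2)/(x - 1) + 9/8| < eps.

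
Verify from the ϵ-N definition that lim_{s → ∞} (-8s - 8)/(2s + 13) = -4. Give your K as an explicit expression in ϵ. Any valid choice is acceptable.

Suppose ϵ > 0. We seek K > 0 such that s > K implies |(-8s - 8)/(2s + 13) + 4| < ϵ.
(-8s - 8)/(2s + 13) + 4 = (2(-8s - 8) − (-8)(2s + 13)) / (2(2s + 13)) = 88/(2(2s + 13)).
For s > 0 we have 2s + 13 > 2s, so |(-8s - 8)/(2s + 13) + 4| = 88/(2(2s + 13)) < 88/(2·2s) = 22/s.
Thus |(-8s - 8)/(2s + 13) + 4| < ϵ whenever s > 22/ϵ.
Take K = 22/ϵ. If s > K then |(-8s - 8)/(2s + 13) + 4| < 22/s < ϵ.

K = 22/ϵ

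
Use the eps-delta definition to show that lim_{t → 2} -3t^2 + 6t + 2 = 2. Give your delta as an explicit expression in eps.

Let eps > 0 be given. We want delta > 0 such that 0 < |t − 2| < delta implies |(-3t^2 + 6t + 2) − 2| < eps.
(-3t^2 + 6t + 2) − 2 = -3t^2 + 6t = (t − 2)(-3t).
So |(-3t^2 + 6t + 2) − 2| = |t − 2|·|-3t|.
Assume first that |t − 2| < 1, so |t| < 3. Then |-3t| ≤ 3·3 = 9.
Hence |(-3t^2 + 6t + 2) − 2| ≤ 9|t − 2| < eps provided |t − 2| < eps/9.
Take delta = min(1, eps/9). Then 0 < |t − 2| < delta gives both |t − 2| < 1 and |t − 2| < eps/9, so |(-3t^2 + 6t + 2) − 2| < eps.

delta = min(1, eps/9)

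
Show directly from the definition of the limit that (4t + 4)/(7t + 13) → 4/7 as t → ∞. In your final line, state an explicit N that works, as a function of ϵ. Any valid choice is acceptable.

N = (24/49)/ϵ

Fix ϵ > 0. We seek N > 0 such that t > N implies |(4t + 4)/(7t + 13) − (4/7)| < ϵ.
(4t + 4)/(7t + 13) − (4/7) = (7(4t + 4) − 4(7t + 13)) / (7(7t + 13)) = -24/(7(7t + 13)).
For t > 0 we have 7t + 13 > 7t, so |(4t + 4)/(7t + 13) − (4/7)| = 24/(7(7t + 13)) < 24/(7·7t) = (24/49)/t.
Thus |(4t + 4)/(7t + 13) − (4/7)| < ϵ whenever t > (24/49)/ϵ.
Take N = (24/49)/ϵ. If t > N then |(4t + 4)/(7t + 13) − (4/7)| < (24/49)/t < ϵ.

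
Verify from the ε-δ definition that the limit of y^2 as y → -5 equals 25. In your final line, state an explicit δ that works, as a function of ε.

Fix ε > 0. We seek δ > 0 with 0 < |y + 5| < δ ⇒ |y^2 − 25| < ε.
Factor: y^2 − 25 = (y + 5)(y - 5), so |y^2 − 25| = |y + 5|·|y - 5|.
Impose δ ≤ 1 so that |y| < 6; then |y - 5| ≤ 11.
Hence |y^2 − 25| ≤ 11|y + 5|, which is < ε once |y + 5| < ε/11.
Take δ = min(1, ε/11). If 0 < |y + 5| < δ then both bounds hold and |y^2 − 25| ≤ 11|y + 5| < 11·(ε/11) = ε.

δ = min(1, ε/11)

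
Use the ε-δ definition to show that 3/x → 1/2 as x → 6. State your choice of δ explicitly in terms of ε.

Let ε > 0 be given. We seek δ > 0 such that 0 < |x − 6| < δ implies |3/x − (1/2)| < ε.
|3/x − (1/2)| = 3·|6 − x|/(6·|x|) = 3|x − 6|/(6|x|).
Restrict δ ≤ 3. Then |x − 6| < 3 gives |x| > 3, so 6|x| > 18.
Then |3/x − (1/2)| < 3|x − 6|/18, which is < ε when |x − 6| < 6ε.
Take δ = min(3, 6ε). Then 0 < |x − 6| < δ gives both |x − 6| < 3 and |x − 6| < 6ε, so |3/x − (1/2)| < ε.

δ = min(3, 6ε)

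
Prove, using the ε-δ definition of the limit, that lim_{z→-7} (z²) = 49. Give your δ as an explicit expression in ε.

δ = min(1, ε/15)

Fix ε > 0. We seek δ > 0 with 0 < |z + 7| < δ ⇒ |z² − 49| < ε.
Factor: z² − 49 = (z + 7)(z - 7), so |z² − 49| = |z + 7|·|z - 7|.
Impose δ ≤ 1 so that |z| < 8; then |z - 7| ≤ 15.
Hence |z² − 49| ≤ 15|z + 7|, which is < ε once |z + 7| < ε/15.
Take δ = min(1, ε/15). If 0 < |z + 7| < δ then both bounds hold and |z² − 49| ≤ 15|z + 7| < 15·(ε/15) = ε.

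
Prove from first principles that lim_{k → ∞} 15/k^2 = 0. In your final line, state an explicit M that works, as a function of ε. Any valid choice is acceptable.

M = (15/ε)^{1/2}

Fix ε > 0. For k ≥ 1, |15/k^2 − 0| = 15/k^2.
15/k^2 < ε ⇔ k^2 > 15/ε ⇔ k > (15/ε)^{1/2}.
Take M = (15/ε)^{1/2}. Then k > M implies 15/k^2 < ε.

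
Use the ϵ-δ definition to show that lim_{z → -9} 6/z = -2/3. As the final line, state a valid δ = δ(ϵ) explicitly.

Let ϵ > 0 be given. We seek δ > 0 such that 0 < |z + 9| < δ implies |6/z + 2/3| < ϵ.
|6/z + 2/3| = 6·|-9 − z|/(9·|z|) = 6|z + 9|/(9|z|).
Require δ ≤ 9/2 so that |z| > 9 − 9/2 = 9/2, hence 9|z| > 81/2.
Then |6/z + 2/3| < 6|z + 9|/(81/2), which is < ϵ when |z + 9| < (27/4)ϵ.
Take δ = min(9/2, (27/4)ϵ). Then 0 < |z + 9| < δ gives both |z + 9| < 9/2 and |z + 9| < (27/4)ϵ, so |6/z + 2/3| < ϵ.

δ = min(9/2, (27/4)ϵ)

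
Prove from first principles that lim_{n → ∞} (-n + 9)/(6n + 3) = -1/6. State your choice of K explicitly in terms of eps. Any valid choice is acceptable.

K = (19/12)/eps

Fix eps > 0. For n ≥ 1, |(-n + 9)/(6n + 3) + 1/6| = |57|/(6(6n + 3)) = 57/(6(6n + 3)).
Since 6n + 3 ≥ 6n for n ≥ 1, this is ≤ 57/(6·6n) = (19/12)/n.
So |(-n + 9)/(6n + 3) + 1/6| < eps whenever n > (19/12)/eps.
Take K = (19/12)/eps. If n > K then |(-n + 9)/(6n + 3) + 1/6| ≤ (19/12)/n < eps.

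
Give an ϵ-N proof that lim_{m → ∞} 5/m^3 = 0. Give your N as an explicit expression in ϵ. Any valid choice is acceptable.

N = (5/ϵ)^{1/3}

Let ϵ > 0 be given. For m ≥ 1, |5/m^3 − 0| = 5/m^3.
5/m^3 < ϵ ⇔ m^3 > 5/ϵ ⇔ m > (5/ϵ)^{1/3}.
Take N = (5/ϵ)^{1/3}. Then m > N implies 5/m^3 < ϵ.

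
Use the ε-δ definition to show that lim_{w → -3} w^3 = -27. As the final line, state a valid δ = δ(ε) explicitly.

δ = min(2, ε/49)

Let ε > 0 be given. We seek δ > 0 with 0 < |w + 3| < δ ⇒ |w^3 + 27| < ε.
Factor: w^3 + 27 = (w + 3)(w^2 - 3w + 9), so |w^3 + 27| = |w + 3|·|w^2 - 3w + 9|.
Impose δ ≤ 2 so that |w| < 5; then |w^2 - 3w + 9| ≤ 49.
Hence |w^3 + 27| ≤ 49|w + 3|, which is < ε once |w + 3| < ε/49.
Take δ = min(2, ε/49). If 0 < |w + 3| < δ then both bounds hold and |w^3 + 27| ≤ 49|w + 3| < 49·(ε/49) = ε.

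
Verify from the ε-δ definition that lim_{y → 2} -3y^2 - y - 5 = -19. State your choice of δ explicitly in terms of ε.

Suppose ε > 0. We want δ > 0 such that 0 < |y − 2| < δ implies |(-3y^2 - y - 5) + 19| < ε.
(-3y^2 - y - 5) + 19 = -3y^2 - y + 14 = (y − 2)(-3y - 7).
So |(-3y^2 - y - 5) + 19| = |y − 2|·|-3y - 7|.
Require δ ≤ 1. Then |y − 2| < 1 gives |y| < 3, and by the triangle inequality |-3y - 7| ≤ 3·3 + 7 = 16.
Hence |(-3y^2 - y - 5) + 19| ≤ 16|y − 2| < ε provided |y − 2| < ε/16.
Choosing δ = min(1, ε/16) ensures both conditions, hence |(-3y^2 - y - 5) + 19| < ε.

δ = min(1, ε/16)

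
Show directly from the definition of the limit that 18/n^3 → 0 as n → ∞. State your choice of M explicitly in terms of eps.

Suppose eps > 0. For n ≥ 1, |18/n^3 − 0| = 18/n^3.
18/n^3 < eps ⇔ n^3 > 18/eps ⇔ n > (18/eps)^{1/3}.
Take M = (18/eps)^{1/3}. Then n > M implies 18/n^3 < eps.

M = (18/eps)^{1/3}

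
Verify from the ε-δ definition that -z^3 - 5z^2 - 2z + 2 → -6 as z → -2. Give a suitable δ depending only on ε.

Suppose ε > 0. We want δ > 0 such that 0 < |z + 2| < δ implies |(-z^3 - 5z^2 - 2z + 2) + 6| < ε.
(-z^3 - 5z^2 - 2z + 2) + 6 = -z^3 - 5z^2 - 2z + 8 = (z + 2)(-z^2 - 3z + 4).
So |(-z^3 - 5z^2 - 2z + 2) + 6| = |z + 2|·|-z^2 - 3z + 4|.
Assume first that |z + 2| < 1, so |z| < 3. Then |-z^2 - 3z + 4| ≤ 3^2 + 3·3 + 4 = 22.
Hence |(-z^3 - 5z^2 - 2z + 2) + 6| ≤ 22|z + 2| < ε provided |z + 2| < ε/22.
Take δ = min(1, ε/22). Then 0 < |z + 2| < δ gives both |z + 2| < 1 and |z + 2| < ε/22, so |(-z^3 - 5z^2 - 2z + 2) + 6| < ε.

δ = min(1, ε/22)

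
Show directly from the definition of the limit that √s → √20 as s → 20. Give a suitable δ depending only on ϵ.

Fix ϵ > 0. We want δ > 0 such that 0 < |s − 20| < δ implies |√s − √20| < ϵ.
Rationalise: √s − √20 = (s − 20)/(√s + √20), so |√s − √20| = |s − 20|/(√s + √20).
Restrict δ ≤ 20 so that |s − 20| < 20 forces s > 0, and then √s + √20 > √20.
Hence |√s − √20| < |s − 20|/√20, which is < ϵ once |s − 20| < √20·ϵ.
Take δ = min(20, √20·ϵ). If 0 < |s − 20| < δ then s > 0 and |√s − √20| < |s − 20|/√20 < ϵ.

δ = min(20, √20·ϵ)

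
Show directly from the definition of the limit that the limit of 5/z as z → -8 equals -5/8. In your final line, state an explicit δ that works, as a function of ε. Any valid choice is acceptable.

Let ε > 0 be given. We seek δ > 0 such that 0 < |z + 8| < δ implies |5/z + 5/8| < ε.
|5/z + 5/8| = 5·|-8 − z|/(8·|z|) = 5|z + 8|/(8|z|).
Restrict δ ≤ 4. Then |z + 8| < 4 gives |z| > 4, so 8|z| > 32.
Then |5/z + 5/8| < 5|z + 8|/32, which is < ε when |z + 8| < (32/5)ε.
Take δ = min(4, (32/5)ε). Then 0 < |z + 8| < δ gives both |z + 8| < 4 and |z + 8| < (32/5)ε, so |5/z + 5/8| < ε.

δ = min(4, (32/5)ε)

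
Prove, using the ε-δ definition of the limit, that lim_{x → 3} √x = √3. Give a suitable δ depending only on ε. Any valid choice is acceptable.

δ = min(3, √3·ε)

Suppose ε > 0. We want δ > 0 such that 0 < |x − 3| < δ implies |√x − √3| < ε.
Multiplying by the conjugate, |√x − √3| = |x − 3|/(√x + √3).
Restrict δ ≤ 3 so that |x − 3| < 3 forces x > 0, and then √x + √3 > √3.
Hence |√x − √3| < |x − 3|/√3, which is < ε once |x − 3| < √3·ε.
Take δ = min(3, √3·ε). If 0 < |x − 3| < δ then x > 0 and |√x − √3| < |x − 3|/√3 < ε.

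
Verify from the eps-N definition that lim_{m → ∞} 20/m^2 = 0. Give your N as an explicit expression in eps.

N = (20/eps)^{1/2}

Let eps > 0. For m ≥ 1, |20/m^2 − 0| = 20/m^2.
20/m^2 < eps ⇔ m^2 > 20/eps ⇔ m > (20/eps)^{1/2}.
Take N = (20/eps)^{1/2}. Then m > N implies 20/m^2 < eps.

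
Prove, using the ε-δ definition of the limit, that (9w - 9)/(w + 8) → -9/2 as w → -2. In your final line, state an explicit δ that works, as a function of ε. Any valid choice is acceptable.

Let ε > 0 be given. We want δ > 0 with 0 < |w + 2| < δ ⇒ |(9w - 9)/(w + 8) + 9/2| < ε.
Combining over a common denominator, (9w - 9)/(w + 8) + 9/2 = [(9w - 9)·6 − (-27)·(w + 8)] / [6·(w + 8)] = 81(w + 2) / (6(w + 8)).
So |(9w - 9)/(w + 8) + 9/2| = 81|w + 2| / (6·|w + 8|).
Require δ ≤ 3, so |w + 8| ≥ |6| − |w + 2| > 6 − 3 = 3.
Hence |(9w - 9)/(w + 8) + 9/2| < 81|w + 2|/(6·3) = (9/2)|w + 2|, which is < ε once |w + 2| < (2/9)ε.
Take δ = min(3, (2/9)ε). Then 0 < |w + 2| < δ forces both bounds, so |(9w - 9)/(w + 8) + 9/2| < ε.

δ = min(3, (2/9)ε)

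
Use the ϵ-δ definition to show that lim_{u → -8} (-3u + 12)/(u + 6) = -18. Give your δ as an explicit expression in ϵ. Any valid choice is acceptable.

δ = min(1, (1/15)ϵ)

Fix ϵ > 0. We want δ > 0 with 0 < |u + 8| < δ ⇒ |(-3u + 12)/(u + 6) + 18| < ϵ.
Combining over a common denominator, (-3u + 12)/(u + 6) + 18 = [(-3u + 12)·(-2) − 36·(u + 6)] / [(-2)·(u + 6)] = -30(u + 8) / ((-2)(u + 6)).
So |(-3u + 12)/(u + 6) + 18| = 30|u + 8| / (2·|u + 6|).
Require δ ≤ 1, so |u + 6| ≥ |-2| − |u + 8| > 2 − 1 = 1.
Hence |(-3u + 12)/(u + 6) + 18| < 30|u + 8|/(2·1) = 15|u + 8|, which is < ϵ once |u + 8| < (1/15)ϵ.
Take δ = min(1, (1/15)ϵ). Then 0 < |u + 8| < δ forces both bounds, so |(-3u + 12)/(u + 6) + 18| < ϵ.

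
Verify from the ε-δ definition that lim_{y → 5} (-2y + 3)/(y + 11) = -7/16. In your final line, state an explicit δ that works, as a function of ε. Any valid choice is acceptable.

Suppose ε > 0. We want δ > 0 with 0 < |y − 5| < δ ⇒ |(-2y + 3)/(y + 11) + 7/16| < ε.
Combining over a common denominator, (-2y + 3)/(y + 11) + 7/16 = [(-2y + 3)·16 − (-7)·(y + 11)] / [16·(y + 11)] = -25(y − 5) / (16(y + 11)).
So |(-2y + 3)/(y + 11) + 7/16| = 25|y − 5| / (16·|y + 11|).
Restrict δ ≤ 8. Then |y − 5| < 8 gives |y + 11| = |(y − 5) + 16| ≥ 16 − 8 = 8.
Hence |(-2y + 3)/(y + 11) + 7/16| < 25|y − 5|/(16·8) = (25/128)|y − 5|, which is < ε once |y − 5| < (128/25)ε.
Take δ = min(8, (128/25)ε). Then 0 < |y − 5| < δ forces both bounds, so |(-2y + 3)/(y + 11) + 7/16| < ε.

δ = min(8, (128/25)ε)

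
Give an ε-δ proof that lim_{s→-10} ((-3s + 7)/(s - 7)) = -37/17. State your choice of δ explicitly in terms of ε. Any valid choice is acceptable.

Let ε > 0. We want δ > 0 with 0 < |s + 10| < δ ⇒ |(-3s + 7)/(s - 7) + 37/17| < ε.
Combining over a common denominator, (-3s + 7)/(s - 7) + 37/17 = [(-3s + 7)·(-17) − 37·(s - 7)] / [(-17)·(s - 7)] = 14(s + 10) / ((-17)(s - 7)).
So |(-3s + 7)/(s - 7) + 37/17| = 14|s + 10| / (17·|s − 7|).
Restrict δ ≤ 17/2. Then |s + 10| < 17/2 gives |s − 7| = |(s + 10) + (-17)| ≥ 17 − 17/2 = 17/2.
Hence |(-3s + 7)/(s - 7) + 37/17| < 14|s + 10|/(17·(17/2)) = (28/289)|s + 10|, which is < ε once |s + 10| < (289/28)ε.
Take δ = min(17/2, (289/28)ε). Then 0 < |s + 10| < δ forces both bounds, so |(-3s + 7)/(s - 7) + 37/17| < ε.

δ = min(17/2, (289/28)ε)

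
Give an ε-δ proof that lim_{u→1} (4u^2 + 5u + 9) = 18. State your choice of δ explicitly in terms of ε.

Fix ε > 0. We want δ > 0 such that 0 < |u − 1| < δ implies |(4u^2 + 5u + 9) − 18| < ε.
(4u^2 + 5u + 9) − 18 = 4u^2 + 5u - 9 = (u − 1)(4u + 9).
So |(4u^2 + 5u + 9) − 18| = |u − 1|·|4u + 9|.
Assume first that |u − 1| < 1, so |u| < 2. Then |4u + 9| ≤ 4·2 + 9 = 17.
Hence |(4u^2 + 5u + 9) − 18| ≤ 17|u − 1| < ε provided |u − 1| < ε/17.
Choosing δ = min(1, ε/17) ensures both conditions, hence |(4u^2 + 5u + 9) − 18| < ε.

δ = min(1, ε/17)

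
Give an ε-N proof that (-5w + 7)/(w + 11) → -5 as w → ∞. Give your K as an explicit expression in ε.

Let ε > 0 be given. We seek K > 0 such that w > K implies |(-5w + 7)/(w + 11) + 5| < ε.
(-5w + 7)/(w + 11) + 5 = ((-5w + 7) − (-5)(w + 11)) / ((w + 11)) = 62/((w + 11)).
For w > 0 we have w + 11 > w, so |(-5w + 7)/(w + 11) + 5| = 62/((w + 11)) < 62/(w) = 62/w.
Thus |(-5w + 7)/(w + 11) + 5| < ε whenever w > 62/ε.
Take K = 62/ε. If w > K then |(-5w + 7)/(w + 11) + 5| < 62/w < ε.

K = 62/ε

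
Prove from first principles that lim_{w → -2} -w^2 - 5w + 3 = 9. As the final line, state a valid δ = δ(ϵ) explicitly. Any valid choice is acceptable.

Let ϵ > 0 be given. We want δ > 0 such that 0 < |w + 2| < δ implies |(-w^2 - 5w + 3) − 9| < ϵ.
(-w^2 - 5w + 3) − 9 = -w^2 - 5w - 6 = (w + 2)(-w - 3).
So |(-w^2 - 5w + 3) − 9| = |w + 2|·|-w - 3|.
Require δ ≤ 2. Then |w + 2| < 2 gives |w| < 4, and by the triangle inequality |-w - 3| ≤ 4 + 3 = 7.
Hence |(-w^2 - 5w + 3) − 9| ≤ 7|w + 2| < ϵ provided |w + 2| < ϵ/7.
Take δ = min(2, ϵ/7). Then 0 < |w + 2| < δ gives both |w + 2| < 2 and |w + 2| < ϵ/7, so |(-w^2 - 5w + 3) − 9| < ϵ.

δ = min(2, ϵ/7)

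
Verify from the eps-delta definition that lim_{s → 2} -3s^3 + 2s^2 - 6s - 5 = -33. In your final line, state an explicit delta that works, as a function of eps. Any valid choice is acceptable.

Let eps > 0. We want delta > 0 such that 0 < |s − 2| < delta implies |(-3s^3 + 2s^2 - 6s - 5) + 33| < eps.
(-3s^3 + 2s^2 - 6s - 5) + 33 = -3s^3 + 2s^2 - 6s + 28 = (s − 2)(-3s^2 - 4s - 14).
So |(-3s^3 + 2s^2 - 6s - 5) + 33| = |s − 2|·|-3s^2 - 4s - 14|.
Require delta ≤ 1. Then |s − 2| < 1 gives |s| < 3, and by the triangle inequality |-3s^2 - 4s - 14| ≤ 3·3^2 + 4·3 + 14 = 53.
Hence |(-3s^3 + 2s^2 - 6s - 5) + 33| ≤ 53|s − 2| < eps provided |s − 2| < eps/53.
Choosing delta = min(1, eps/53) ensures both conditions, hence |(-3s^3 + 2s^2 - 6s - 5) + 33| < eps.

delta = min(1, eps/53)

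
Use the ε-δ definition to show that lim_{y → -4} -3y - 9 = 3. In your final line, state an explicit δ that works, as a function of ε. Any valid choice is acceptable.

Suppose ε > 0. We need δ > 0 so that 0 < |y + 4| < δ implies |(-3y - 9) − 3| < ε.
|(-3y - 9) − 3| = |-3y - 12| = 3|y + 4|.
So 3|y + 4| < ε exactly when |y + 4| < ε/3.
Take δ = ε/3. If 0 < |y + 4| < δ then |(-3y - 9) − 3| = 3|y + 4| < 3·(ε/3) = ε.

δ = ε/3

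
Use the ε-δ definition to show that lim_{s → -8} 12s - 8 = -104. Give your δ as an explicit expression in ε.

Let ε > 0 be given. We need δ > 0 so that 0 < |s + 8| < δ implies |(12s - 8) + 104| < ε.
Since (12s - 8) + 104 = 12(s + 8), we have |(12s - 8) + 104| = 12|s + 8|.
Thus it suffices that |s + 8| < ε/12.
Choosing δ = ε/12 gives |(12s - 8) + 104| = 12|s + 8| < ε whenever |s + 8| < δ.

δ = ε/12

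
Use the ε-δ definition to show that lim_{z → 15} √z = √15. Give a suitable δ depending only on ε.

δ = min(15, √15·ε)

Let ε > 0. We want δ > 0 such that 0 < |z − 15| < δ implies |√z − √15| < ε.
Rationalise: √z − √15 = (z − 15)/(√z + √15), so |√z − √15| = |z − 15|/(√z + √15).
Restrict δ ≤ 15 so that |z − 15| < 15 forces z > 0, and then √z + √15 > √15.
Hence |√z − √15| < |z − 15|/√15, which is < ε once |z − 15| < √15·ε.
Take δ = min(15, √15·ε). If 0 < |z − 15| < δ then z > 0 and |√z − √15| < |z − 15|/√15 < ε.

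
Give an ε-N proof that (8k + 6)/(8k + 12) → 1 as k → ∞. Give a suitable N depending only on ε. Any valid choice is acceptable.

Let ε > 0 be given. For k ≥ 1, |(8k + 6)/(8k + 12) − 1| = |-48|/(8(8k + 12)) = 48/(8(8k + 12)).
Since 8k + 12 ≥ 8k for k ≥ 1, this is ≤ 48/(8·8k) = (3/4)/k.
So |(8k + 6)/(8k + 12) − 1| < ε whenever k > (3/4)/ε.
Take N = (3/4)/ε. If k > N then |(8k + 6)/(8k + 12) − 1| ≤ (3/4)/k < ε.

N = (3/4)/ε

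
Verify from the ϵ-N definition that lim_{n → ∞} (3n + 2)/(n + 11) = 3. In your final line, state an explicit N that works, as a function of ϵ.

N = 31/ϵ

Suppose ϵ > 0. For n ≥ 1, |(3n + 2)/(n + 11) − 3| = |-31|/((n + 11)) = 31/((n + 11)).
Since n + 11 ≥ n for n ≥ 1, this is ≤ 31/(n) = 31/n.
So |(3n + 2)/(n + 11) − 3| < ϵ whenever n > 31/ϵ.
Take N = 31/ϵ. If n > N then |(3n + 2)/(n + 11) − 3| ≤ 31/n < ϵ.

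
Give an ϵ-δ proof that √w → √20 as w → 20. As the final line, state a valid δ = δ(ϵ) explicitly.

δ = min(20, √20·ϵ)

Fix ϵ > 0. We want δ > 0 such that 0 < |w − 20| < δ implies |√w − √20| < ϵ.
Multiplying by the conjugate, |√w − √20| = |w − 20|/(√w + √20).
Restrict δ ≤ 20 so that |w − 20| < 20 forces w > 0, and then √w + √20 > √20.
Hence |√w − √20| < |w − 20|/√20, which is < ϵ once |w − 20| < √20·ϵ.
Take δ = min(20, √20·ϵ). If 0 < |w − 20| < δ then w > 0 and |√w − √20| < |w − 20|/√20 < ϵ.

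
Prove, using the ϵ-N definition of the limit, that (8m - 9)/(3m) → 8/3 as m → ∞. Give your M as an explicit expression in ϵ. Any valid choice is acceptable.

Suppose ϵ > 0. For m ≥ 1, |(8m - 9)/(3m) − (8/3)| = |-27|/(3(3m)) = 27/(3(3m)).
Since 3m ≥ 3m for m ≥ 1, this is ≤ 27/(3·3m) = 3/m.
So |(8m - 9)/(3m) − (8/3)| < ϵ whenever m > 3/ϵ.
Take M = 3/ϵ. If m > M then |(8m - 9)/(3m) − (8/3)| ≤ 3/m < ϵ.

M = 3/ϵ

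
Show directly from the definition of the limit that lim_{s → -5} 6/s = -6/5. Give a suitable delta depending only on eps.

Suppose eps > 0. We seek delta > 0 such that 0 < |s + 5| < delta implies |6/s + 6/5| < eps.
|6/s + 6/5| = 6·|-5 − s|/(5·|s|) = 6|s + 5|/(5|s|).
Require delta ≤ 5/2 so that |s| > 5 − 5/2 = 5/2, hence 5|s| > 25/2.
Then |6/s + 6/5| < 6|s + 5|/(25/2), which is < eps when |s + 5| < (25/12)eps.
Take delta = min(5/2, (25/12)eps). Then 0 < |s + 5| < delta gives both |s + 5| < 5/2 and |s + 5| < (25/12)eps, so |6/s + 6/5| < eps.

delta = min(5/2, (25/12)eps)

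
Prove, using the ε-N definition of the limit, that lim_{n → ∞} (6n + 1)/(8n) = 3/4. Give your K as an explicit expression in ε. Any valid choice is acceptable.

K = (1/8)/ε

Fix ε > 0. For n ≥ 1, |(6n + 1)/(8n) − (3/4)| = |8|/(8(8n)) = 8/(8(8n)).
Since 8n ≥ 8n for n ≥ 1, this is ≤ 8/(8·8n) = (1/8)/n.
So |(6n + 1)/(8n) − (3/4)| < ε whenever n > (1/8)/ε.
Take K = (1/8)/ε. If n > K then |(6n + 1)/(8n) − (3/4)| ≤ (1/8)/n < ε.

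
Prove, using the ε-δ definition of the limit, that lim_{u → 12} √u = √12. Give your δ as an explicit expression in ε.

δ = min(12, √12·ε)

Let ε > 0 be given. We want δ > 0 such that 0 < |u − 12| < δ implies |√u − √12| < ε.
Rationalise: √u − √12 = (u − 12)/(√u + √12), so |√u − √12| = |u − 12|/(√u + √12).
Restrict δ ≤ 12 so that |u − 12| < 12 forces u > 0, and then √u + √12 > √12.
Hence |√u − √12| < |u − 12|/√12, which is < ε once |u − 12| < √12·ε.
Take δ = min(12, √12·ε). If 0 < |u − 12| < δ then u > 0 and |√u − √12| < |u − 12|/√12 < ε.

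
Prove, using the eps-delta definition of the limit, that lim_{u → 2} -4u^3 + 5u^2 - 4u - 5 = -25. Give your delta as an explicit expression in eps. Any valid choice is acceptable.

Let eps > 0. We want delta > 0 such that 0 < |u − 2| < delta implies |(-4u^3 + 5u^2 - 4u - 5) + 25| < eps.
(-4u^3 + 5u^2 - 4u - 5) + 25 = -4u^3 + 5u^2 - 4u + 20 = (u − 2)(-4u^2 - 3u - 10).
So |(-4u^3 + 5u^2 - 4u - 5) + 25| = |u − 2|·|-4u^2 - 3u - 10|.
Assume first that |u − 2| < 1, so |u| < 3. Then |-4u^2 - 3u - 10| ≤ 4·3^2 + 3·3 + 10 = 55.
Hence |(-4u^3 + 5u^2 - 4u - 5) + 25| ≤ 55|u − 2| < eps provided |u − 2| < eps/55.
Take delta = min(1, eps/55). Then 0 < |u − 2| < delta gives both |u − 2| < 1 and |u − 2| < eps/55, so |(-4u^3 + 5u^2 - 4u - 5) + 25| < eps.

delta = min(1, eps/55)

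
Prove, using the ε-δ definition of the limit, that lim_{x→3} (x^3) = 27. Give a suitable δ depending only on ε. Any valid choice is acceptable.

Suppose ε > 0. We seek δ > 0 with 0 < |x − 3| < δ ⇒ |x^3 − 27| < ε.
Factor: x^3 − 27 = (x − 3)(x^2 + 3x + 9), so |x^3 − 27| = |x − 3|·|x^2 + 3x + 9|.
Restrict δ ≤ 1. Then |x − 3| < 1 gives |x| < 4, so by the triangle inequality |x^2 + 3x + 9| ≤ 4^2 + 3·4 + 9 = 37.
Hence |x^3 − 27| ≤ 37|x − 3|, which is < ε once |x − 3| < ε/37.
Take δ = min(1, ε/37). If 0 < |x − 3| < δ then both bounds hold and |x^3 − 27| ≤ 37|x − 3| < 37·(ε/37) = ε.

δ = min(1, ε/37)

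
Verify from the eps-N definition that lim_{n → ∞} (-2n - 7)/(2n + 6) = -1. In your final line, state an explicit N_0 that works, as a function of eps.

Fix eps > 0. For n ≥ 1, |(-2n - 7)/(2n + 6) + 1| = |-2|/(2(2n + 6)) = 2/(2(2n + 6)).
Since 2n + 6 ≥ 2n for n ≥ 1, this is ≤ 2/(2·2n) = (1/2)/n.
So |(-2n - 7)/(2n + 6) + 1| < eps whenever n > (1/2)/eps.
Take N_0 = (1/2)/eps. If n > N_0 then |(-2n - 7)/(2n + 6) + 1| ≤ (1/2)/n < eps.

N_0 = (1/2)/eps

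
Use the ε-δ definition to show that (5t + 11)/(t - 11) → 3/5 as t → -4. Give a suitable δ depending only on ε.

δ = min(15/2, (75/44)ε)

Fix ε > 0. We want δ > 0 with 0 < |t + 4| < δ ⇒ |(5t + 11)/(t - 11) − (3/5)| < ε.
Combining over a common denominator, (5t + 11)/(t - 11) − (3/5) = [(5t + 11)·(-15) − (-9)·(t - 11)] / [(-15)·(t - 11)] = -66(t + 4) / ((-15)(t - 11)).
So |(5t + 11)/(t - 11) − (3/5)| = 66|t + 4| / (15·|t − 11|).
Restrict δ ≤ 15/2. Then |t + 4| < 15/2 gives |t − 11| = |(t + 4) + (-15)| ≥ 15 − 15/2 = 15/2.
Hence |(5t + 11)/(t - 11) − (3/5)| < 66|t + 4|/(15·(15/2)) = (44/75)|t + 4|, which is < ε once |t + 4| < (75/44)ε.
Take δ = min(15/2, (75/44)ε). Then 0 < |t + 4| < δ forces both bounds, so |(5t + 11)/(t - 11) − (3/5)| < ε.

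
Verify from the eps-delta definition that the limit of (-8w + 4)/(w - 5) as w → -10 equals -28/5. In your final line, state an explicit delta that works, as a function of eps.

delta = min(15/2, (25/8)eps)

Let eps > 0. We want delta > 0 with 0 < |w + 10| < delta ⇒ |(-8w + 4)/(w - 5) + 28/5| < eps.
Combining over a common denominator, (-8w + 4)/(w - 5) + 28/5 = [(-8w + 4)·(-15) − 84·(w - 5)] / [(-15)·(w - 5)] = 36(w + 10) / ((-15)(w - 5)).
So |(-8w + 4)/(w - 5) + 28/5| = 36|w + 10| / (15·|w − 5|).
Require delta ≤ 15/2, so |w − 5| ≥ |-15| − |w + 10| > 15 − 15/2 = 15/2.
Hence |(-8w + 4)/(w - 5) + 28/5| < 36|w + 10|/(15·(15/2)) = (8/25)|w + 10|, which is < eps once |w + 10| < (25/8)eps.
Take delta = min(15/2, (25/8)eps). Then 0 < |w + 10| < delta forces both bounds, so |(-8w + 4)/(w - 5) + 28/5| < eps.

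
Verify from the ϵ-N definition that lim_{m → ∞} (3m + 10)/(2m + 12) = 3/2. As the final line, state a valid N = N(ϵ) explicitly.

Let ϵ > 0. For m ≥ 1, |(3m + 10)/(2m + 12) − (3/2)| = |-16|/(2(2m + 12)) = 16/(2(2m + 12)).
Since 2m + 12 ≥ 2m for m ≥ 1, this is ≤ 16/(2·2m) = 4/m.
So |(3m + 10)/(2m + 12) − (3/2)| < ϵ whenever m > 4/ϵ.
Take N = 4/ϵ. If m > N then |(3m + 10)/(2m + 12) − (3/2)| ≤ 4/m < ϵ.

N = 4/ϵ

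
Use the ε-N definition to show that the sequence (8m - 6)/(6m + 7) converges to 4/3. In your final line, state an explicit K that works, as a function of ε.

Suppose ε > 0. For m ≥ 1, |(8m - 6)/(6m + 7) − (4/3)| = |-92|/(6(6m + 7)) = 92/(6(6m + 7)).
Since 6m + 7 ≥ 6m for m ≥ 1, this is ≤ 92/(6·6m) = (23/9)/m.
So |(8m - 6)/(6m + 7) − (4/3)| < ε whenever m > (23/9)/ε.
Take K = (23/9)/ε. If m > K then |(8m - 6)/(6m + 7) − (4/3)| ≤ (23/9)/m < ε.

K = (23/9)/ε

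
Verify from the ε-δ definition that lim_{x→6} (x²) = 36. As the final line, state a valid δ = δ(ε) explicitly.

Let ε > 0 be given. We seek δ > 0 with 0 < |x − 6| < δ ⇒ |x² − 36| < ε.
Factor: x² − 36 = (x − 6)(x + 6), so |x² − 36| = |x − 6|·|x + 6|.
Restrict δ ≤ 2. Then |x − 6| < 2 gives |x| < 8, so by the triangle inequality |x + 6| ≤ 8 + 6 = 14.
Hence |x² − 36| ≤ 14|x − 6|, which is < ε once |x − 6| < ε/14.
Take δ = min(2, ε/14). If 0 < |x − 6| < δ then both bounds hold and |x² − 36| ≤ 14|x − 6| < 14·(ε/14) = ε.

δ = min(2, ε/14)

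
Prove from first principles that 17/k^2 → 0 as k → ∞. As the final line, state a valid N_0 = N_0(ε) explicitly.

N_0 = (17/ε)^{1/2}

Let ε > 0 be given. For k ≥ 1, |17/k^2 − 0| = 17/k^2.
17/k^2 < ε ⇔ k^2 > 17/ε ⇔ k > (17/ε)^{1/2}.
Take N_0 = (17/ε)^{1/2}. Then k > N_0 implies 17/k^2 < ε.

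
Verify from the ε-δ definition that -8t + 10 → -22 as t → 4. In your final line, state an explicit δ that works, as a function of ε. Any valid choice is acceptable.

δ = ε/8

Let ε > 0. We need δ > 0 so that 0 < |t − 4| < δ implies |(-8t + 10) + 22| < ε.
Since (-8t + 10) + 22 = -8(t − 4), we have |(-8t + 10) + 22| = 8|t − 4|.
Thus it suffices that |t − 4| < ε/8.
Choosing δ = ε/8 gives |(-8t + 10) + 22| = 8|t − 4| < ε whenever |t − 4| < δ.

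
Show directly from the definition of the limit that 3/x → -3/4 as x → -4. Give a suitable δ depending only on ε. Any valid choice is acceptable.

δ = min(2, (8/3)ε)

Suppose ε > 0. We seek δ > 0 such that 0 < |x + 4| < δ implies |3/x + 3/4| < ε.
|3/x + 3/4| = 3·|-4 − x|/(4·|x|) = 3|x + 4|/(4|x|).
Require δ ≤ 2 so that |x| > 4 − 2 = 2, hence 4|x| > 8.
Then |3/x + 3/4| < 3|x + 4|/8, which is < ε when |x + 4| < (8/3)ε.
Take δ = min(2, (8/3)ε). Then 0 < |x + 4| < δ gives both |x + 4| < 2 and |x + 4| < (8/3)ε, so |3/x + 3/4| < ε.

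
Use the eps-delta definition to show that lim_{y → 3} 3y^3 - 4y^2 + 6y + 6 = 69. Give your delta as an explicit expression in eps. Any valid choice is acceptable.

delta = min(2, eps/121)

Let eps > 0. We want delta > 0 such that 0 < |y − 3| < delta implies |(3y^3 - 4y^2 + 6y + 6) − 69| < eps.
(3y^3 - 4y^2 + 6y + 6) − 69 = 3y^3 - 4y^2 + 6y - 63 = (y − 3)(3y^2 + 5y + 21).
So |(3y^3 - 4y^2 + 6y + 6) − 69| = |y − 3|·|3y^2 + 5y + 21|.
Require delta ≤ 2. Then |y − 3| < 2 gives |y| < 5, and by the triangle inequality |3y^2 + 5y + 21| ≤ 3·5^2 + 5·5 + 21 = 121.
Hence |(3y^3 - 4y^2 + 6y + 6) − 69| ≤ 121|y − 3| < eps provided |y − 3| < eps/121.
Take delta = min(2, eps/121). Then 0 < |y − 3| < delta gives both |y − 3| < 2 and |y − 3| < eps/121, so |(3y^3 - 4y^2 + 6y + 6) − 69| < eps.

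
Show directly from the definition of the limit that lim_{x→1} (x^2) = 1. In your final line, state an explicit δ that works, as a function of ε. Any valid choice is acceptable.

δ = min(1, ε/3)

Let ε > 0 be given. We seek δ > 0 with 0 < |x − 1| < δ ⇒ |x^2 − 1| < ε.
Factor: x^2 − 1 = (x − 1)(x + 1), so |x^2 − 1| = |x − 1|·|x + 1|.
Restrict δ ≤ 1. Then |x − 1| < 1 gives |x| < 2, so by the triangle inequality |x + 1| ≤ 2 + 1 = 3.
Hence |x^2 − 1| ≤ 3|x − 1|, which is < ε once |x − 1| < ε/3.
Take δ = min(1, ε/3). If 0 < |x − 1| < δ then both bounds hold and |x^2 − 1| ≤ 3|x − 1| < 3·(ε/3) = ε.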